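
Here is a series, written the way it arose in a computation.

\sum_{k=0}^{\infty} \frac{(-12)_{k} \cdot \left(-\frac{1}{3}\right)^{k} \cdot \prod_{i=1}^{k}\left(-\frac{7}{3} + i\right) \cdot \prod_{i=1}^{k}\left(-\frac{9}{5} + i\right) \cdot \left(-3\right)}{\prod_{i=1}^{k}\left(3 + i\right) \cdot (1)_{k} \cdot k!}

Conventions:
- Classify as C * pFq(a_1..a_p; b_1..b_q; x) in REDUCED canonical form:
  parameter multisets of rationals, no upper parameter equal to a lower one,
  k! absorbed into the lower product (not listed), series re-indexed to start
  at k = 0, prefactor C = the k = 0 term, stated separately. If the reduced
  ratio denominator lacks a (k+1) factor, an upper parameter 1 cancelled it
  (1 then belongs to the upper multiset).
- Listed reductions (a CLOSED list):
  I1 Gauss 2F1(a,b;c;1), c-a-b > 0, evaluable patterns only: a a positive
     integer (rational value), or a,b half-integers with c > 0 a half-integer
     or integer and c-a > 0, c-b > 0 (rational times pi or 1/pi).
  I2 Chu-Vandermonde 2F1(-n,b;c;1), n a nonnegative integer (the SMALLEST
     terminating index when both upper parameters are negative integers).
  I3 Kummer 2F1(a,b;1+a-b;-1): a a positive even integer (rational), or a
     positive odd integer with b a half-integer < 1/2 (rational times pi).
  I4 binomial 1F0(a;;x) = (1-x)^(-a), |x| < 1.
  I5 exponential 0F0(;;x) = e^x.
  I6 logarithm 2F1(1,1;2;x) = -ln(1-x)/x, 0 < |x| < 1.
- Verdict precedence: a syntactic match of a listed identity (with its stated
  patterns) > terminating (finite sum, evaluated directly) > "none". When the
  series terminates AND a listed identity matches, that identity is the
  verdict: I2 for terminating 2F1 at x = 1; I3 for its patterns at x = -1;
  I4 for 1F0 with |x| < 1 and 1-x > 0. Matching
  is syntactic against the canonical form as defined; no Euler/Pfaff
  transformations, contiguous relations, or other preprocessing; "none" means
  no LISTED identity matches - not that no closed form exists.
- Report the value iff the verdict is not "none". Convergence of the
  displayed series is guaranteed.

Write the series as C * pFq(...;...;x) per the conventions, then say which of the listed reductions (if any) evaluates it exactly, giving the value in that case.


At argument -\frac{1}{3}: a 3F2 with upper {-12, -\frac{4}{3}, -\frac{4}{5}}, lower {1, 4}, scaled by C = -3. Verdict: terminating. With -12 upstairs the series is a 13-term polynomial sum; evaluated term by term. Exact value: -\frac{4299691710065787023215828}{698144300993682861328125}.

Structural cue: with t_0 = -3, the running product (C = -3, x = -1/3) telescopes to a rising factorial.
Ratio: r(k) = -\frac{1}{3} * (k-12) (k-\frac{4}{3}) (k-\frac{4}{5}) / [(k+1) (k+4) (k+1)] - rational; roots negated = parameters, x = -\frac{1}{3}, C = -3.


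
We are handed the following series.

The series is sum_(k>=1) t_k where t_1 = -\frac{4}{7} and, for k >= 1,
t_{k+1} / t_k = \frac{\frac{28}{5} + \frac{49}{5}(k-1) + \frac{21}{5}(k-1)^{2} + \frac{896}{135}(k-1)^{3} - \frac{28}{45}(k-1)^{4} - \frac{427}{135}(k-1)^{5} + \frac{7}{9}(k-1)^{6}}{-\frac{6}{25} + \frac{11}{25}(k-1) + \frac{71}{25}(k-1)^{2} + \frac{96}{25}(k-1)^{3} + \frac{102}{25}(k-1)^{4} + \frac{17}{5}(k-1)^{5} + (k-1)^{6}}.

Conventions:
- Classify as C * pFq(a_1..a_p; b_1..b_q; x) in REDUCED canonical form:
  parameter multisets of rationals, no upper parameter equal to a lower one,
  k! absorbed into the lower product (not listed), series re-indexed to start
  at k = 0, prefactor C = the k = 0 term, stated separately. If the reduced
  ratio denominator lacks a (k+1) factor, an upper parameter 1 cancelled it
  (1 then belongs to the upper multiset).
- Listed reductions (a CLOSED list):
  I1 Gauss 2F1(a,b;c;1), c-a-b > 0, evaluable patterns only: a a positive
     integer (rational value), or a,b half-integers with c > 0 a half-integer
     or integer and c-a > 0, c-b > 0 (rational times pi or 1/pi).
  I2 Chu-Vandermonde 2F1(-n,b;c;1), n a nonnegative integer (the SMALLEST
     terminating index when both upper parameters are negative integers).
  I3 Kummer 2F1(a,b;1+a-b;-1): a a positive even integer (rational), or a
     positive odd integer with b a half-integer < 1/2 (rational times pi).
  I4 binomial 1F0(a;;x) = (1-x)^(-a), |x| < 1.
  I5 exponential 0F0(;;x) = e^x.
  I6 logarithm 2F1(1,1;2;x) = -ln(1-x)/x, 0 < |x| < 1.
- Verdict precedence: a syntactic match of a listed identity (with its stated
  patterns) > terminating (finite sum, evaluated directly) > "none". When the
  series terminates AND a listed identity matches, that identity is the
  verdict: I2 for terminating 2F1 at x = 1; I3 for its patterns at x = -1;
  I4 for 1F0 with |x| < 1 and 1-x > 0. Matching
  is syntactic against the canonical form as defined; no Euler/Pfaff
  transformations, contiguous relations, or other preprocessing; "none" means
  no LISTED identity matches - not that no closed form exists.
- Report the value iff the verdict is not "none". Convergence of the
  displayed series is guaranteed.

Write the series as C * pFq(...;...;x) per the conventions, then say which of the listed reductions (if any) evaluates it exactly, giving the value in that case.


x = \frac{7}{9} here; the reduced form reads 3F2, upper {-3, -3, \frac{4}{3}}, lower {-\frac{1}{5}, 2}, C = -\frac{4}{7}. Verdict: terminating - upper -3 stops the sum at k = 3; the 4 terms are added exactly. Its exact value is \frac{43831082}{1240029}.

Key observation: from the first term -\frac{4}{7}: factor the ratio over Q (C = -4/7): negated roots = parameters.
Adjacent-term ratio: r(k) = \frac{7}{9} * (k-3) (k-3) (k+\frac{4}{3}) / [(k-\frac{1}{5}) (k+2) (k+1)] - rational; roots negated = parameters, x = \frac{7}{9}, C = -\frac{4}{7}.


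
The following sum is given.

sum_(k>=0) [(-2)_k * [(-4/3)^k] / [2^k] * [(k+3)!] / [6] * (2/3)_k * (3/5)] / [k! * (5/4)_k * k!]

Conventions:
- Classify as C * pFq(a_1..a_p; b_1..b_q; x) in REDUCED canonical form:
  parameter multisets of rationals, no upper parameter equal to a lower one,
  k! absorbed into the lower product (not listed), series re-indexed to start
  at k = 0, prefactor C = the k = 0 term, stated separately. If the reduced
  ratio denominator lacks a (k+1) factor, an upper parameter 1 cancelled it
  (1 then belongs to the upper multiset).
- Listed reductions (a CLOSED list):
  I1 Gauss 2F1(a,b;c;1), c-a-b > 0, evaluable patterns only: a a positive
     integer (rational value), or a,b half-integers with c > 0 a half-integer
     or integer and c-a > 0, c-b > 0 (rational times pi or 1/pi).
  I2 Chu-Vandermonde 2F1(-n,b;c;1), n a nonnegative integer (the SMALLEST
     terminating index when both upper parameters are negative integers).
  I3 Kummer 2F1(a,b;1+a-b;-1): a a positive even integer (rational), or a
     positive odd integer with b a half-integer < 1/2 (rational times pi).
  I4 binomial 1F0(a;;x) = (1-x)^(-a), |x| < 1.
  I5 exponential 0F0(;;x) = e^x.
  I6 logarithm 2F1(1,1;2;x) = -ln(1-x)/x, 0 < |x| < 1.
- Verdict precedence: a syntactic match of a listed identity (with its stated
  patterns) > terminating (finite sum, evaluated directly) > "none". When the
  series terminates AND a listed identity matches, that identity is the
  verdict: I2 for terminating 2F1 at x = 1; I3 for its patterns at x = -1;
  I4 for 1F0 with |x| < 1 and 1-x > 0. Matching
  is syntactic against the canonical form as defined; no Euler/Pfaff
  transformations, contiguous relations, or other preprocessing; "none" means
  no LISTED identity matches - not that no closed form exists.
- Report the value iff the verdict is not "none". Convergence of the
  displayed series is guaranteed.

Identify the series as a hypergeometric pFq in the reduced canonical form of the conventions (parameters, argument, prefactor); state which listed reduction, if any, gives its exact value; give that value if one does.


The series (x = -2/3) is 3F2: upper {-2, 2/3, 4}, lower {1, 5/4}, prefactor 3/5. Verdict: terminating. With -2 upstairs the series is a 3-term polynomial sum; evaluated term by term. Its exact value is 20413/6075.

First insight: t_0 = 3/5 here, and the factorial ratio (C = 3/5) (k+a-1)!/(a-1)! is a rising factorial (a)_k.
Term ratio: r(k) = (-2/3) * (k-2) (k+2/3) (k+4) / [(k+1) (k+5/4) (k+1)] ; factor over Q: parameters, x = (-2/3), and C = 3/5.


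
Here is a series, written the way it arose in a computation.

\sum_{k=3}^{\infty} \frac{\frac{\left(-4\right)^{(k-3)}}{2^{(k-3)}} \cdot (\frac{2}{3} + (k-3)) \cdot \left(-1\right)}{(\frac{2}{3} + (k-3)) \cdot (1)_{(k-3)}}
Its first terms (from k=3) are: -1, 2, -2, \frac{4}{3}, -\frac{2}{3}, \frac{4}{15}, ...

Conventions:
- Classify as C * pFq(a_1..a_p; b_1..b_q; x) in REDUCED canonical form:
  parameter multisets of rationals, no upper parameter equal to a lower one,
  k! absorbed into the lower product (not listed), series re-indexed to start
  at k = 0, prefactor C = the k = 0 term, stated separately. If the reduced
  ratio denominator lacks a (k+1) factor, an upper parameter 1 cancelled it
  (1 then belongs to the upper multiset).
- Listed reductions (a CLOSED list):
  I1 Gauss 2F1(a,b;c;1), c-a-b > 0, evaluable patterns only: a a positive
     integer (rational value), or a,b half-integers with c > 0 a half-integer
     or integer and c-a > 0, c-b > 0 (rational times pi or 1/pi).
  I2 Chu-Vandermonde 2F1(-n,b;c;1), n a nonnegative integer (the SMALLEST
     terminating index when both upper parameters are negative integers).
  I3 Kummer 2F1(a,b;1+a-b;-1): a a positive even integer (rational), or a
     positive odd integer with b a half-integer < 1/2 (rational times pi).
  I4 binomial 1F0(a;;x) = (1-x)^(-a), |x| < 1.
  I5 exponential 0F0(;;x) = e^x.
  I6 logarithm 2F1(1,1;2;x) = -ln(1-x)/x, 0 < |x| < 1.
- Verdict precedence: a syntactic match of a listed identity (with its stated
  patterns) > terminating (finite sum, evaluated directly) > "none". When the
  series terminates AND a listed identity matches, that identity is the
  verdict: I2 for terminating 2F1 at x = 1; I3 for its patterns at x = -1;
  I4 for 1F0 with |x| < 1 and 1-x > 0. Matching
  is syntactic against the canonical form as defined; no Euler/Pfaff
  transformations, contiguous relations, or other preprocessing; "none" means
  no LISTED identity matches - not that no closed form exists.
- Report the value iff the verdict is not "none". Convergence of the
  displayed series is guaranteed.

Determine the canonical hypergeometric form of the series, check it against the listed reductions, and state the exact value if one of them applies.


With C = -1: the canonical form is 0F0(-; -; -2). Verdict at x = -2: the I5 exponential reduction matches (the 0F0 exponential series at x = -2). Sum: \left(-1\right) \cdot e^{-2}.

First insight: x = -2 and striking the common factor k + 2/3 reduces the term (prefactor -1).
Step ratio: r(k) = -2 * 1 / [(k+1)] ; factor over Q: parameters, x = -2, and C = -1.


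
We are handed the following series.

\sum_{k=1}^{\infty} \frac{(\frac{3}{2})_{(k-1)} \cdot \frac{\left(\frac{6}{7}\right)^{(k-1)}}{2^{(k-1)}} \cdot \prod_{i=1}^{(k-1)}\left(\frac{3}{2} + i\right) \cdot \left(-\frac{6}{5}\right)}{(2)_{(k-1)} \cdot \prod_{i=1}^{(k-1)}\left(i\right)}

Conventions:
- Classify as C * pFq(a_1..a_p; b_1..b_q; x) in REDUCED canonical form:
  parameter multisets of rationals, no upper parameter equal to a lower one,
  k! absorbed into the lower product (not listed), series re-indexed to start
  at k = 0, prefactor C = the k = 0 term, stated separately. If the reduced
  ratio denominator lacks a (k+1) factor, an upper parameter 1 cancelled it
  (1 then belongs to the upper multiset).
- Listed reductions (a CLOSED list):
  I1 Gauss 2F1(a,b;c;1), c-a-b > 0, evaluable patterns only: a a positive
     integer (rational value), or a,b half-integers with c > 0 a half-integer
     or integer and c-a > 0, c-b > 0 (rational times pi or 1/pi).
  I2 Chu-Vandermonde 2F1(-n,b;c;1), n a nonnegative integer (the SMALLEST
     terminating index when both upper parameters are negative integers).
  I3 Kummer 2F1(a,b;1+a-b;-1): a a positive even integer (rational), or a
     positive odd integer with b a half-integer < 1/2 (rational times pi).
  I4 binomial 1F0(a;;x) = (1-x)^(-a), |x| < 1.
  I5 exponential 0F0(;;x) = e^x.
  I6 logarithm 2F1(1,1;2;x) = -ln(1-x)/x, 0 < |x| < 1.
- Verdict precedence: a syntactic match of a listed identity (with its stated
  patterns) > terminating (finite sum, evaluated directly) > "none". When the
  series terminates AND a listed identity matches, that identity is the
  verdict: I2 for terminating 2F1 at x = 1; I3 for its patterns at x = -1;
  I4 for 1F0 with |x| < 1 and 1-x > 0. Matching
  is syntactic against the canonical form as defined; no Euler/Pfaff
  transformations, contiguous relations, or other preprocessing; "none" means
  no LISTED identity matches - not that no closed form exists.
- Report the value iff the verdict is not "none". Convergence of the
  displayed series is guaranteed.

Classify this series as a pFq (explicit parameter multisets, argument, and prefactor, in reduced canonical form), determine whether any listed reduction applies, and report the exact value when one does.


Key step: from the first term -\frac{6}{5}: the two k-th powers (C = -6/5, x = 3/7) combine into one argument.
Step ratio: r(k) = \frac{3}{7} * (k+\frac{3}{2}) (k+\frac{5}{2}) / [(k+2) (k+1)] - rational; roots negated = parameters, x = \frac{3}{7}, C = -\frac{6}{5}.

The series (x = \frac{3}{7}) is 2F1: upper {\frac{3}{2}, \frac{5}{2}}, lower {2}, prefactor -\frac{6}{5}. Verdict: none (x = \frac{3}{7}): each listed identity misses the multisets {\frac{3}{2}, \frac{5}{2}} ; {2}.


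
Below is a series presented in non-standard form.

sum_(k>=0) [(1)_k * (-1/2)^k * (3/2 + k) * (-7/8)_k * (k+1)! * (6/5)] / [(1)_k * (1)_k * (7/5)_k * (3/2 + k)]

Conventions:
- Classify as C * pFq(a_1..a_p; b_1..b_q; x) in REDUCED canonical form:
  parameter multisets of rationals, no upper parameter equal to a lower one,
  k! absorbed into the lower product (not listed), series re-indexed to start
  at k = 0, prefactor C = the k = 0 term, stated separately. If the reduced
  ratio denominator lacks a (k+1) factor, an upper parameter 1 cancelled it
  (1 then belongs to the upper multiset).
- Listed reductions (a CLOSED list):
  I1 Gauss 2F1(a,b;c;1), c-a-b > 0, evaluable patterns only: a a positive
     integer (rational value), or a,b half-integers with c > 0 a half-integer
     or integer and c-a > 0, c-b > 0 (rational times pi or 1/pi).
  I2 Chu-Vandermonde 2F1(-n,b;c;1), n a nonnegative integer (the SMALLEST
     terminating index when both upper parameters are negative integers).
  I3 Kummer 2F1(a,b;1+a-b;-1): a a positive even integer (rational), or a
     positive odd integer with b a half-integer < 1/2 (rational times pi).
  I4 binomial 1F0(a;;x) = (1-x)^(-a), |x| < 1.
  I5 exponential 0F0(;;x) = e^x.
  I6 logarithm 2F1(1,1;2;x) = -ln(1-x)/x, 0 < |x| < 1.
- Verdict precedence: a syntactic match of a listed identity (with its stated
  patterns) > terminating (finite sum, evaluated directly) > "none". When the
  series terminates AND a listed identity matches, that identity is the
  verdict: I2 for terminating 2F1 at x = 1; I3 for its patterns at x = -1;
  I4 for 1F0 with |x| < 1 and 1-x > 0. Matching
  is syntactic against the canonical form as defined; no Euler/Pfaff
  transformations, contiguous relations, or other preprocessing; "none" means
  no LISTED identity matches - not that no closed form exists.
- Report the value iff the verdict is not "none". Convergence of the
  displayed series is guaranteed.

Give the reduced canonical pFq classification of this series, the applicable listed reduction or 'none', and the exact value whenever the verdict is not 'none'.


The tell: x = (-1/2) and the factorial ratio (C = 6/5) (k+a-1)!/(a-1)! is a rising factorial (a)_k.
Ratio: r(k) = (-1/2) * (k-7/8) (k+2) / [(k+7/5) (k+1)] - rational in k. x = (-1/2); t_0 = 6/5; negate the roots.

The series (x = -1/2) is 2F1: upper {-7/8, 2}, lower {7/5}, prefactor 6/5. Verdict: none here - no I1-I6 shape fits x = -1/2 with lower {7/5}.


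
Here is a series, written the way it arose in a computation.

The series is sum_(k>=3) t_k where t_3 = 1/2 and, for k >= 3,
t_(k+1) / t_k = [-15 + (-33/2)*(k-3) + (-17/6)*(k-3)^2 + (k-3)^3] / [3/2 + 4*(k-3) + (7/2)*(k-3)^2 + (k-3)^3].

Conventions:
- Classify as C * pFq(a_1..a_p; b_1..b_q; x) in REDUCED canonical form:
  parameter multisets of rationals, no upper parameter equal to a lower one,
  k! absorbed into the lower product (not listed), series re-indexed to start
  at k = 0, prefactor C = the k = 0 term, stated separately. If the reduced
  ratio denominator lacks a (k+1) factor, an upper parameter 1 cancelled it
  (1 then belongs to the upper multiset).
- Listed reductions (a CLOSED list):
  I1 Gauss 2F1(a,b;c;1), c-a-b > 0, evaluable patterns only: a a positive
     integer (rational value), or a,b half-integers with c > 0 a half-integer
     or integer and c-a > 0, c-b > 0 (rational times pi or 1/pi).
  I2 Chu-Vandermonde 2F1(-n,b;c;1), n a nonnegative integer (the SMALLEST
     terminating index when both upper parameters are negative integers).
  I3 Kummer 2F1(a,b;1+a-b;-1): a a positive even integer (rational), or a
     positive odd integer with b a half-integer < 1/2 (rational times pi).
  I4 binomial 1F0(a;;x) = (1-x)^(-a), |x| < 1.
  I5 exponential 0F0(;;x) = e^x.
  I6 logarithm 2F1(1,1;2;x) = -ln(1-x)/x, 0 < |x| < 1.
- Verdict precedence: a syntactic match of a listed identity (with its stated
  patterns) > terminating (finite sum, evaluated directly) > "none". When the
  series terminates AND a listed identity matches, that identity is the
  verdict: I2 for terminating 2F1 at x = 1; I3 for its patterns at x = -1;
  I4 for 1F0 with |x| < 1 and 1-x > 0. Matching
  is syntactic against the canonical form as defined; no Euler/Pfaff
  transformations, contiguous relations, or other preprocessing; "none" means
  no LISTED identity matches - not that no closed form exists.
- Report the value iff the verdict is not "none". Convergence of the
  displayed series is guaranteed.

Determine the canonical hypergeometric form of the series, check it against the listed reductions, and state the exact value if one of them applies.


First insight: t_0 being 1/2, roots of the ratio polynomials (C = 1/2, x = 1) are the negated parameters.
Step ratio: r(k) = 1 * (k-6) (k+5/3) / [(k+1) (k+1)] - rational in k. x = 1; t_0 = 1/2; negate the roots.

Classification (C = 1/2): 2F1 with upper {-6, 5/3}, lower {1}, argument x = 1. Verdict: this is the Chu-Vandermonde identity I2 (terminating 2F1 at x = 1 with n = 6, b = 5/3, c = 1). Sum: -91/13122.


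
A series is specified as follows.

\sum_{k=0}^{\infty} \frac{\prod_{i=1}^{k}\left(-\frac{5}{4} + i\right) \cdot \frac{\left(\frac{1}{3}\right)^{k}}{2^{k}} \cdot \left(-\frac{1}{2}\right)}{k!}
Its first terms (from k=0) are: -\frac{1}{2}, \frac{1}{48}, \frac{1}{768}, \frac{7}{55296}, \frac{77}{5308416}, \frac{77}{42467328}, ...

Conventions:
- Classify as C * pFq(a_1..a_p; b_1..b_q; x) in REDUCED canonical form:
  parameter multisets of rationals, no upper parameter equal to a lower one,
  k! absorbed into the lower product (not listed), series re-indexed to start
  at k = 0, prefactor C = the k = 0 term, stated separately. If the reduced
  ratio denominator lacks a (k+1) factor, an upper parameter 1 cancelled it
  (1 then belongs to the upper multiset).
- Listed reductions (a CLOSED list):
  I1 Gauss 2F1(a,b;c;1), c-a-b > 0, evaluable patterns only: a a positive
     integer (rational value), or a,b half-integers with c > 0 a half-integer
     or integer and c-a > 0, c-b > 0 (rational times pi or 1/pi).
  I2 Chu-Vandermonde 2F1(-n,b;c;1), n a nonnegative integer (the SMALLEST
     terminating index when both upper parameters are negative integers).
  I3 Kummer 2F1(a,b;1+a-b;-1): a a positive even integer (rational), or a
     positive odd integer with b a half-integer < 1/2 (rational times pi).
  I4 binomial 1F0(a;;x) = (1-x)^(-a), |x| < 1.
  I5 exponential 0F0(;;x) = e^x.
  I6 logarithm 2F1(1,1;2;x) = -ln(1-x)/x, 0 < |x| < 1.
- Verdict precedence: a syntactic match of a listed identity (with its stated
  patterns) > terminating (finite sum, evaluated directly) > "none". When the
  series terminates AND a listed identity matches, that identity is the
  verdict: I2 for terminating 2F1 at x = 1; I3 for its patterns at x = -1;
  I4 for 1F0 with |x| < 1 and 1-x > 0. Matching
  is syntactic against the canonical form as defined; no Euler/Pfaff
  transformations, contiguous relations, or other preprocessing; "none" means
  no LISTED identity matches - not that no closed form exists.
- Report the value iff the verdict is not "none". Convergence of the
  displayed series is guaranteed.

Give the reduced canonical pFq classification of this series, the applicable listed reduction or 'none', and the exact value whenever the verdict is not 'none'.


Prefactor -\frac{1}{2}, argument \frac{1}{6}: 1F0 with upper {-\frac{1}{4}} over lower {-}. Verdict: the binomial series (I4) applies (the 1F0 binomial series: exponent 1/4, x = \frac{1}{6}). Its exact value is \left(-\frac{1}{2}\right) \cdot \left(\frac{5}{6}\right)^{\frac{1}{4}}.

Structural cue: t_0 being -\frac{1}{2}, the running product (prefactor -1/2) telescopes to a rising factorial.
Ratio: r(k) = \frac{1}{6} * (k-\frac{1}{4}) / [(k+1)] - rational in k. x = \frac{1}{6}; t_0 = -\frac{1}{2}; negate the roots.


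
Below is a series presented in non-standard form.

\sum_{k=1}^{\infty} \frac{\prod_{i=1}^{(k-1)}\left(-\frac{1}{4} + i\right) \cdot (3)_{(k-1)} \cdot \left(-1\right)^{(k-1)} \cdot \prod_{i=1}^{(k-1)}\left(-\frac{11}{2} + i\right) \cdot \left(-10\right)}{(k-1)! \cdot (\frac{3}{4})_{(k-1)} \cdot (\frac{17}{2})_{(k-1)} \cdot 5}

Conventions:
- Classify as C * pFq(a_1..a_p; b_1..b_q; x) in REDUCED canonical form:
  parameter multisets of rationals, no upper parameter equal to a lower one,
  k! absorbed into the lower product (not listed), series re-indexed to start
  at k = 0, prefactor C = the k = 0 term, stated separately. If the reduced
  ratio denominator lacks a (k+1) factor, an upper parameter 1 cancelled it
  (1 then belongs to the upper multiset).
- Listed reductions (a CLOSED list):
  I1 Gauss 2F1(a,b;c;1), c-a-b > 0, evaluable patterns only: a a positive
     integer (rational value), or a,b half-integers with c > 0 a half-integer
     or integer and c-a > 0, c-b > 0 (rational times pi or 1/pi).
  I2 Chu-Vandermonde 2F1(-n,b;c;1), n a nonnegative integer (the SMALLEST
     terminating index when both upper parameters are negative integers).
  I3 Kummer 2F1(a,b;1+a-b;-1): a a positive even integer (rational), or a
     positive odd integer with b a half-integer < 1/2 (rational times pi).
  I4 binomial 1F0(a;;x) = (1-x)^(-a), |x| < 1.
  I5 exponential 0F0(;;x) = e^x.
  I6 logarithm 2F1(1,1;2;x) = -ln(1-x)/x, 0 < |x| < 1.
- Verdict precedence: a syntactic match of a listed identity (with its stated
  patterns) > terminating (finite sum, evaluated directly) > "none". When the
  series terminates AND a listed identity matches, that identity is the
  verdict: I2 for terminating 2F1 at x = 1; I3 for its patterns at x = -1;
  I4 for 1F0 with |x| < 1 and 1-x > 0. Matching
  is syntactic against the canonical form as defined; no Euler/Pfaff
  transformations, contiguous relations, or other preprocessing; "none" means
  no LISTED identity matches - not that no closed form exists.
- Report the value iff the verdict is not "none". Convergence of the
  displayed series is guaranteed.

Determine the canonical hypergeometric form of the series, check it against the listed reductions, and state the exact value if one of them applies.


First insight: t_0 being -2, the running product (C = -2, x = -1) telescopes to a rising factorial.
Ratio: r(k) = -1 * (k-\frac{9}{2}) (k+3) / [(k+\frac{17}{2}) (k+1)] ; factor over Q: parameters, x = -1, and C = -2.

This is -2 * 2F1(-\frac{9}{2}, 3; \frac{17}{2}; -1) in reduced canonical form. Verdict at x = -1: Kummer (I3) matches (x = -1; c = \frac{17}{2} equals 1+a-b for upper {-\frac{9}{2}, 3}: listed pattern). Value: \left(-\frac{45045}{16384}\right) \cdot \pi.


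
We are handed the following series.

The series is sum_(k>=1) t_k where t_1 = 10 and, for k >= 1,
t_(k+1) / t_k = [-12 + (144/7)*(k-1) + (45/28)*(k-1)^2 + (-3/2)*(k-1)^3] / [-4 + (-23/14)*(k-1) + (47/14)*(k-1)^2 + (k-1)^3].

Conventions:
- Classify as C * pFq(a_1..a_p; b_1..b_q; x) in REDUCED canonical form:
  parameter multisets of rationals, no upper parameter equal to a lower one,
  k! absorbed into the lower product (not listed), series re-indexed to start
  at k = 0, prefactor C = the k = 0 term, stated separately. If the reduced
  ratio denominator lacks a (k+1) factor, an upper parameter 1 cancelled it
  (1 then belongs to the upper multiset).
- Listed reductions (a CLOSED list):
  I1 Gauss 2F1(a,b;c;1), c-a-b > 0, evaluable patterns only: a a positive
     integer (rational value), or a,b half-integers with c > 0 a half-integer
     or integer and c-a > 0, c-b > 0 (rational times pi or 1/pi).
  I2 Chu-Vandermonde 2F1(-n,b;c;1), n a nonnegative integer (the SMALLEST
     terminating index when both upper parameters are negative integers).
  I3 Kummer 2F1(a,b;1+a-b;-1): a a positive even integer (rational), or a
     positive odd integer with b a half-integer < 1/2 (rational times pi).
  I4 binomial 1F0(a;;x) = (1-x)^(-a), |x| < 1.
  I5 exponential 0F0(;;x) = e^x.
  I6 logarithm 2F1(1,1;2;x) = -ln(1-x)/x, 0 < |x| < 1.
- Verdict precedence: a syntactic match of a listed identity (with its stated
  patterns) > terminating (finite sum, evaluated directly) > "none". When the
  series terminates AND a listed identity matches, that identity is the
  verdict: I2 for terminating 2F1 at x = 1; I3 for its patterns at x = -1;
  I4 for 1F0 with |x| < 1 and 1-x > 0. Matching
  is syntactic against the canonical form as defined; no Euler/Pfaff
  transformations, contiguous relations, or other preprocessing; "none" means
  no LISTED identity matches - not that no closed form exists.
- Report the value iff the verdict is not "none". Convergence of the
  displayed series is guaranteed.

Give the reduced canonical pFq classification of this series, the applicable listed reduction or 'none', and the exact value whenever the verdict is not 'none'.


At argument -3/2: a 2F1 with upper {-4, -4/7}, lower {-8/7}, scaled by C = 10. Verdict: terminating. (-4)_k vanishes past k = 4, leaving a 5-term sum, computed directly. Exact value: -138425/208.

Structural cue: with t_0 = 10, roots of the ratio polynomials (prefactor 10) are the negated parameters.
Step ratio: r(k) = (-3/2) * (k-4) (k-4/7) / [(k-8/7) (k+1)] - poly over poly, x = (-3/2) from leading terms; C = 10 at k = 0.


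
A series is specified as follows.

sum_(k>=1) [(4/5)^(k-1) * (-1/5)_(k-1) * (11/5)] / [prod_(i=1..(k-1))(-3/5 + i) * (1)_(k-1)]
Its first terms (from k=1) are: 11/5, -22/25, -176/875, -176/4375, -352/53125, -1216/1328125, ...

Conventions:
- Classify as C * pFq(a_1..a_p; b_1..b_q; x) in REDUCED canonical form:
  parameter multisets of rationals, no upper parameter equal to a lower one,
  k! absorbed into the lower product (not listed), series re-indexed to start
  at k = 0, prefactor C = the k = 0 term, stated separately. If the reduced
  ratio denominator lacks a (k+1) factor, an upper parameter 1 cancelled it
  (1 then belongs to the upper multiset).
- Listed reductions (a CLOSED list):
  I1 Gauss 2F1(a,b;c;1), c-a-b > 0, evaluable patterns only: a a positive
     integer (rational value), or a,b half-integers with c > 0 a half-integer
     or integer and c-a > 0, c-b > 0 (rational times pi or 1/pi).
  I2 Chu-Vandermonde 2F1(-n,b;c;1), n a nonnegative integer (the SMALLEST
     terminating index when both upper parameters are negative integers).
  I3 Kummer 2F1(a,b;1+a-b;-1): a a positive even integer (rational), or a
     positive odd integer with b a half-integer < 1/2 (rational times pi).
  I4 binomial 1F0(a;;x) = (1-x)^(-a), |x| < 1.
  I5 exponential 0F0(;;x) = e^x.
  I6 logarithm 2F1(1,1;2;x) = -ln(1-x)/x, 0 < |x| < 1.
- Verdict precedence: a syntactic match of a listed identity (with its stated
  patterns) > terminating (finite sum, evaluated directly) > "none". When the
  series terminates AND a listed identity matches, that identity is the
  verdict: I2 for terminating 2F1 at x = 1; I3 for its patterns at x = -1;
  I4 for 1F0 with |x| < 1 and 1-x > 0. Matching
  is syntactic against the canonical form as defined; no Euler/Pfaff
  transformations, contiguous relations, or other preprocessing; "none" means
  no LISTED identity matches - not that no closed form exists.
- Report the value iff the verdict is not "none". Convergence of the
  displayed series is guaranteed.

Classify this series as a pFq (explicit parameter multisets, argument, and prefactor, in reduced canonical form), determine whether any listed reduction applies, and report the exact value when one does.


Canonical form: C = 11/5 times 1F1 with upper {-1/5}, lower {2/5}, x = 4/5. Verdict: none (x = 4/5): each listed identity misses the multisets {-1/5} ; {2/5}.

The tell: t_0 = 11/5 here, and the lower running product (prefactor 11/5) is a rising factorial.
Consecutive-term ratio: r(k) = (4/5) * (k-1/5) / [(k+2/5) (k+1)] - rational; roots negated = parameters, x = (4/5), C = 11/5.


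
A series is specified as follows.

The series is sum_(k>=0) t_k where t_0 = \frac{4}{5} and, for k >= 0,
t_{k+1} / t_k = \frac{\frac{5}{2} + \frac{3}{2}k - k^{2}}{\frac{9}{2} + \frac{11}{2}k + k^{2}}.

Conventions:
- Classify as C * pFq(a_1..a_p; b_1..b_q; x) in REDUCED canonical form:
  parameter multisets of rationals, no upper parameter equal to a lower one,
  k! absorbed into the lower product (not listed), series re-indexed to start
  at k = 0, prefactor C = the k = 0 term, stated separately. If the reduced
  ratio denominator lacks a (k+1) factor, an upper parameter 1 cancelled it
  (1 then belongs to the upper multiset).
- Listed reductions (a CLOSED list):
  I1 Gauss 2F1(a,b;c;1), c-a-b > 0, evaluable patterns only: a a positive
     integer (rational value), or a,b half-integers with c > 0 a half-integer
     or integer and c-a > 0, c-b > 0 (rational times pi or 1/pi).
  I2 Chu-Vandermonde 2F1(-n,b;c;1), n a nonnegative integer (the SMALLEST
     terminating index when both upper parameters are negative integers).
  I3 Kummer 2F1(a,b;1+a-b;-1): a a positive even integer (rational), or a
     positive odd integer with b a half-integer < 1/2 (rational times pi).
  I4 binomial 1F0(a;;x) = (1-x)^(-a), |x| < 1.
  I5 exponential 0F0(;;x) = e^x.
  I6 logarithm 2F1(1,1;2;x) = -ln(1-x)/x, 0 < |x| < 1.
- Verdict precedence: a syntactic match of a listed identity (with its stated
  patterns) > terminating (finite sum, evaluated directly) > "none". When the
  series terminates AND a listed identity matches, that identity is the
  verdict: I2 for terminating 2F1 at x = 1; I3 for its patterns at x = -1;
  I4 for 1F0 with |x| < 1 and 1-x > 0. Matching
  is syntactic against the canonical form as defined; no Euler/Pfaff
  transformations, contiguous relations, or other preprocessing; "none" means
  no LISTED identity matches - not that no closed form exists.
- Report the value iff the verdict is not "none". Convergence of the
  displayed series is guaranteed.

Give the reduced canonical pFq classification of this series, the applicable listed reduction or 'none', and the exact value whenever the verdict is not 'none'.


Reduced: x = -1, 2F1, upper = {-\frac{5}{2}, 1}, lower = {\frac{9}{2}}, C = \frac{4}{5}. Verdict (x = -1): Kummer (I3) applies (x = -1; c = \frac{9}{2} equals 1+a-b for upper {-\frac{5}{2}, 1}: listed pattern). Value: \frac{7}{16} \cdot \pi.

Structural cue: t_0 being \frac{4}{5}, factor the ratio over Q (prefactor 4/5): negated roots = parameters.
Term ratio: r(k) = -1 * (k-\frac{5}{2}) (k+1) / [(k+\frac{9}{2}) (k+1)] - rational in k, leading ratio -1; with t_0 = \frac{4}{5}, classification follows.


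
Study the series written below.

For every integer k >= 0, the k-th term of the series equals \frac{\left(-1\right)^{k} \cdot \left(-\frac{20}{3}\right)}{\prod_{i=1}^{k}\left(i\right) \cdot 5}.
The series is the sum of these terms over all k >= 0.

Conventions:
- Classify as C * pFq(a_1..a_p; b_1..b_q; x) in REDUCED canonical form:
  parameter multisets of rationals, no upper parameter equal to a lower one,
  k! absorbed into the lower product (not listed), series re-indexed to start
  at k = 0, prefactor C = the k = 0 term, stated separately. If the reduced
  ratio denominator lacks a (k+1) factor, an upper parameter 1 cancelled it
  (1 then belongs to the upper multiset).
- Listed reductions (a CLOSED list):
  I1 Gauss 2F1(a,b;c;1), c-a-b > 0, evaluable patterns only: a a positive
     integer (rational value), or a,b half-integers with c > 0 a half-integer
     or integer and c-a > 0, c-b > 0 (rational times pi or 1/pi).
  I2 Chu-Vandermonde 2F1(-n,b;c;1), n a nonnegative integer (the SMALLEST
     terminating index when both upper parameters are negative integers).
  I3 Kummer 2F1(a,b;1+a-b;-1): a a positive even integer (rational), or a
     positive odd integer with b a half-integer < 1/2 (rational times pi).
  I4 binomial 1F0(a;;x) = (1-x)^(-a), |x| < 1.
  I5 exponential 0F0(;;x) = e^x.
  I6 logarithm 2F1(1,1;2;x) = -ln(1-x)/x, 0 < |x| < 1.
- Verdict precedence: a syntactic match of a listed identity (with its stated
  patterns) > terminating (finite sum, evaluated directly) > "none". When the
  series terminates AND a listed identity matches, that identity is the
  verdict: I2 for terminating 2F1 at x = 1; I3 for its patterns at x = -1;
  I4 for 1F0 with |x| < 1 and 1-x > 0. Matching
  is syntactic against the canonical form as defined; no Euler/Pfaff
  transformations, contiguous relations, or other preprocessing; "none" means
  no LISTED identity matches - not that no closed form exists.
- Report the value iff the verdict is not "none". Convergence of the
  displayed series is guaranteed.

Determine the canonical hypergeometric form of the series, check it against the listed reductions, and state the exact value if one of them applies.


With C = -\frac{4}{3}: the canonical form is 0F0(-; -; -1). Verdict: exponential (I5) applies (the 0F0 exponential series at x = -1). Sum: \left(-\frac{4}{3}\right) \cdot e^{-1}.

Structural cue: t_0 = -\frac{4}{3} here, and the constant factors (prefactor -4/3) combine into one prefactor.
Ratio: r(k) = -1 * 1 / [(k+1)] - poly over poly, x = -1 from leading terms; C = -\frac{4}{3} at k = 0.


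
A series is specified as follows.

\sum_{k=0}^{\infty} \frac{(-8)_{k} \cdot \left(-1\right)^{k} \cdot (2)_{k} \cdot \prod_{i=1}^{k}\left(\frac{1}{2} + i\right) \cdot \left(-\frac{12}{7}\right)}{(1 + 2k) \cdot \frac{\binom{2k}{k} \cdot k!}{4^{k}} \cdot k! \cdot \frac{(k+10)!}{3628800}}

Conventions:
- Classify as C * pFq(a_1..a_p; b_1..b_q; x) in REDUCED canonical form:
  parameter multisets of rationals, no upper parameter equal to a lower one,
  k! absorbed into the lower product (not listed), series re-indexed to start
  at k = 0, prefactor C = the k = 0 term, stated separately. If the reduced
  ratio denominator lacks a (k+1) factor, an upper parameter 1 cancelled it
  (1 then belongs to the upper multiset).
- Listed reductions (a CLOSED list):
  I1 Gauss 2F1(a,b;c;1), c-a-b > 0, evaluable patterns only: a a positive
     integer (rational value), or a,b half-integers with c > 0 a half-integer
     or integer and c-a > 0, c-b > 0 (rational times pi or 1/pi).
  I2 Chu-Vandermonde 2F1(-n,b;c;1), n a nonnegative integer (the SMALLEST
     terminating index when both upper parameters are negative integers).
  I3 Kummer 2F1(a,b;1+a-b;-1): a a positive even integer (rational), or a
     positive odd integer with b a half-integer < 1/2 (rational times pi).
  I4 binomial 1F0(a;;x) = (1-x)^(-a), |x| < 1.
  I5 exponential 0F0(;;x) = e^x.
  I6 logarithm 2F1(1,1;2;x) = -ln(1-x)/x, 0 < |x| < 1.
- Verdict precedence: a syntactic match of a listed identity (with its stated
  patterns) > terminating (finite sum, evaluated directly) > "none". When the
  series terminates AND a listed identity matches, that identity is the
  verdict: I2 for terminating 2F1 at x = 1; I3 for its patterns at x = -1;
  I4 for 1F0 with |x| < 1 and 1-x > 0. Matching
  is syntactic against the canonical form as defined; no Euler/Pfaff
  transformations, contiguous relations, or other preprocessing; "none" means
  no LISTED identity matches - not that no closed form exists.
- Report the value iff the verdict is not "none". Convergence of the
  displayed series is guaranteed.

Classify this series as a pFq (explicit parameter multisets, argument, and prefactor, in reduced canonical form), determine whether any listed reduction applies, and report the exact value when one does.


With C = -\frac{12}{7}: the canonical form is 2F1(-8, 2; 11; -1). Verdict: Kummer (I3) matches (x = -1; c = 11 equals 1+a-b for upper {-8, 2}: listed pattern). Exact value: -\frac{60}{7}.

First insight: with t_0 = -\frac{12}{7}, the running product (C = -12/7, x = -1) telescopes to a rising factorial.
Consecutive-term ratio: r(k) = -1 * (k-8) (k+2) / [(k+11) (k+1)] - rational in k. x = -1; t_0 = -\frac{12}{7}; negate the roots.


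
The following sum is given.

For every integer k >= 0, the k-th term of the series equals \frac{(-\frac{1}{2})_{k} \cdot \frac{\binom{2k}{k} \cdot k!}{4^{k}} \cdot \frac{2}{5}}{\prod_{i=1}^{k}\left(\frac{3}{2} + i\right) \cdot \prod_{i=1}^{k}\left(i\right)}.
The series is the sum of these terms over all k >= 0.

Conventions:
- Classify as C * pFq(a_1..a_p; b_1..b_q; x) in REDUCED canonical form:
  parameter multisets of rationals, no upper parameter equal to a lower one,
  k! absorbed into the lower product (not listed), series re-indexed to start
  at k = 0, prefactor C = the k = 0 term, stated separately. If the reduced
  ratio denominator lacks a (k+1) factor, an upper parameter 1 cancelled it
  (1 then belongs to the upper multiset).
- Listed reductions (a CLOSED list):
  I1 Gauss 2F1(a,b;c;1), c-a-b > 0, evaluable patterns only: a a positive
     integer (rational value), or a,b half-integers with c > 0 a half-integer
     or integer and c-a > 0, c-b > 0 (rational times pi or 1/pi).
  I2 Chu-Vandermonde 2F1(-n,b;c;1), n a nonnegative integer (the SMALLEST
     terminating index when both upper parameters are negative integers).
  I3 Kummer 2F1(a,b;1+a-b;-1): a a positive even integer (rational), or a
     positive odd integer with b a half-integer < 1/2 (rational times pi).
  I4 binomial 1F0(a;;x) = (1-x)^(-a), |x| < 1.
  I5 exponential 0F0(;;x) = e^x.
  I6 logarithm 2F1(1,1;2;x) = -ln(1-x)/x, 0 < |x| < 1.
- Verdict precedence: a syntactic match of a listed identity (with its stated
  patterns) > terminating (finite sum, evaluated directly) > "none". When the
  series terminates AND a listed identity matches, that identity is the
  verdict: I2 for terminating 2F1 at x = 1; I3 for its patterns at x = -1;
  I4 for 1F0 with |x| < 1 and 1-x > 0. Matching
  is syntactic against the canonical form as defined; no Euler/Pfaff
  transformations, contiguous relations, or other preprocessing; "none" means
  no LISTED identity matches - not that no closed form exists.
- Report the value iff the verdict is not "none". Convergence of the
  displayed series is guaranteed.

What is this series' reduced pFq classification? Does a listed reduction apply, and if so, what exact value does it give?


Prefactor \frac{2}{5}, argument 1: 2F1 with upper {-\frac{1}{2}, \frac{1}{2}} over lower {\frac{5}{2}}. Verdict: the half-integer Gauss pattern (I1) matches (x = 1; upper {-\frac{1}{2}, \frac{1}{2}} half-integers, c = \frac{5}{2} in the evaluable pattern). Hence: \frac{9}{80} \cdot \pi.

Key step: with t_0 = \frac{2}{5}, the product of the first k integers (C = 2/5) is k!.
Consecutive-term ratio: r(k) = 1 * (k-\frac{1}{2}) (k+\frac{1}{2}) / [(k+\frac{5}{2}) (k+1)] - rational in k. x = 1; t_0 = \frac{2}{5}; negate the roots.


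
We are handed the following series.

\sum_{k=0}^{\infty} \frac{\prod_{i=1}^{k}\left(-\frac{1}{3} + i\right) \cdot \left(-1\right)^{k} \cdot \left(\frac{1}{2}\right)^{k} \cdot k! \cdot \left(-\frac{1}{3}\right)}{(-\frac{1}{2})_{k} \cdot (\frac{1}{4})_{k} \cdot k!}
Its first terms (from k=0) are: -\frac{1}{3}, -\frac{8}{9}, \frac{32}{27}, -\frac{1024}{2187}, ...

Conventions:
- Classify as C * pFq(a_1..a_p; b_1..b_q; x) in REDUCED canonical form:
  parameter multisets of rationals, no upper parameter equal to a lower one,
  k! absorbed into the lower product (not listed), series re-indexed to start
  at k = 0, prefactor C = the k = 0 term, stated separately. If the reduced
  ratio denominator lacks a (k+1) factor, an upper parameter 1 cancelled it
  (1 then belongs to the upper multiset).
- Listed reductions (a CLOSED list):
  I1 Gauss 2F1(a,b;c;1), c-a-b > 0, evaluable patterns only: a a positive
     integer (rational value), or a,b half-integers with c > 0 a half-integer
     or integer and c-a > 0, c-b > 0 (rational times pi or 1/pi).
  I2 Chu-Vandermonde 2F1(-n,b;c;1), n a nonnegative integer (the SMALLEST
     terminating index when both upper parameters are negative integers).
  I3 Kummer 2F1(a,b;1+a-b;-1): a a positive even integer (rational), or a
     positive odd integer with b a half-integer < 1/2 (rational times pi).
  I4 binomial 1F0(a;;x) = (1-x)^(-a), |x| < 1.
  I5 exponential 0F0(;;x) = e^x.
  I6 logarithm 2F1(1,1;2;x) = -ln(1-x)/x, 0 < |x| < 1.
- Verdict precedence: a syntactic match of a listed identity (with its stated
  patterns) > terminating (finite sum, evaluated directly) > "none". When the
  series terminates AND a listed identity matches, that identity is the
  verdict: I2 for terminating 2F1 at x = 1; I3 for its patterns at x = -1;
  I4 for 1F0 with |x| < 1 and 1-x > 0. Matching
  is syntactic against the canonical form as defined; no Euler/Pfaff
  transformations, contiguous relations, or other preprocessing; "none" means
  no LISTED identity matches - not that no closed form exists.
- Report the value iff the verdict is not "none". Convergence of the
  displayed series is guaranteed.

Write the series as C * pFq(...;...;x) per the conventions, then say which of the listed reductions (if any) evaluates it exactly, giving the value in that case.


The series (x = -\frac{1}{2}) is 2F2: upper {\frac{2}{3}, 1}, lower {-\frac{1}{2}, \frac{1}{4}}, prefactor -\frac{1}{3}. Verdict: none - this 2F2 at x = -\frac{1}{2} matches no listed pattern, and upper {\frac{2}{3}, 1} holds no stopper.

First insight: with t_0 = -\frac{1}{3}, the (-1)^k factor (C = -1/3) folds into the argument's sign.
Term ratio: r(k) = -\frac{1}{2} * (k+\frac{2}{3}) (k+1) / [(k-\frac{1}{2}) (k+\frac{1}{4}) (k+1)] - rational in k, leading ratio -\frac{1}{2}; with t_0 = -\frac{1}{3}, classification follows.
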